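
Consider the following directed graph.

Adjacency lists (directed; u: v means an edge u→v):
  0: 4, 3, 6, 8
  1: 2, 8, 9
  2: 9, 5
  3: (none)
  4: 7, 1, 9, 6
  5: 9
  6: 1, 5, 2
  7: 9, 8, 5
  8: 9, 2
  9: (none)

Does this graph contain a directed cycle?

No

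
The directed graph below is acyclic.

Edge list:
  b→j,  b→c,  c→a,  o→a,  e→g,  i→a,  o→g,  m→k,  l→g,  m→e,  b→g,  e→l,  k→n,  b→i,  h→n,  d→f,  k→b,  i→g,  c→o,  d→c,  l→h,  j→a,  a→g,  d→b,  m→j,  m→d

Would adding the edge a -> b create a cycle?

Adding a→b creates a cycle iff b can already reach a.
Path from b: b → j → a.
So b → … → a → b is a cycle.

Yes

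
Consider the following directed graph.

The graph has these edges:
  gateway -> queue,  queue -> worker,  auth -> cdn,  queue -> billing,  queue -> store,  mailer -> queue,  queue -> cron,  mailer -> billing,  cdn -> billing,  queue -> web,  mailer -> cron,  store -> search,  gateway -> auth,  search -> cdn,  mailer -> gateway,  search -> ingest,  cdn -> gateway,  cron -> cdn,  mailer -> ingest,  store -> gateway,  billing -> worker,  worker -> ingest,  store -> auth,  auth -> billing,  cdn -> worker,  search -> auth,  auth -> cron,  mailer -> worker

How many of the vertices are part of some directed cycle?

7

A vertex is on a directed cycle iff it belongs to a strongly connected component of size ≥ 2 (or has a self-loop).
The vertices on cycles are {cdn, auth, cron, queue, store, search, gateway} — 7 in total.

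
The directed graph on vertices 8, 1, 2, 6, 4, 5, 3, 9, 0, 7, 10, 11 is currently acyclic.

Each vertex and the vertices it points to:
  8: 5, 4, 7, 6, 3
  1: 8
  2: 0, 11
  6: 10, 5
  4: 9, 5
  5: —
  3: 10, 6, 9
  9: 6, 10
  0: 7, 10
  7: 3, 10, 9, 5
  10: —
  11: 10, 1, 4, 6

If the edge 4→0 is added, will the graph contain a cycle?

No

Adding 4→0 creates a cycle iff 0 can already reach 4.
Explore from 0: no path reaches 4. The graph stays acyclic.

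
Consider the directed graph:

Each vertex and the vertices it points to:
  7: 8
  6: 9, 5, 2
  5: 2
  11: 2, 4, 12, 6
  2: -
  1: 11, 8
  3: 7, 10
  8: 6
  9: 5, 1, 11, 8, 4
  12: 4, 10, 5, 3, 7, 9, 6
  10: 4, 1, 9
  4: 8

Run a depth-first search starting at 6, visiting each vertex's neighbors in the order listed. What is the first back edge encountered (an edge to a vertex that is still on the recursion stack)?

DFS from 6 (visiting each vertex's neighbors in the order listed); mark gray on enter, black on exit:
6 gray
  9 gray
    5 gray
      2 gray
      2 black
    5 black
    1 gray
      11 gray
        11→2: 2 black — skip
        4 gray
          8 gray
            8→6: 6 is gray → back edge
First back edge: 8 → 6.

8→6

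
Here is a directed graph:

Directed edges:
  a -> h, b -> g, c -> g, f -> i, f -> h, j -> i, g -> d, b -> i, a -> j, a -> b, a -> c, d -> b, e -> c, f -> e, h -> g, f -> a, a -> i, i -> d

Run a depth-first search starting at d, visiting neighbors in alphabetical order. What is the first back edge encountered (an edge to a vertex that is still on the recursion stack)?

g->d

DFS from d (visiting neighbors in alphabetical order); mark gray on enter, black on exit:
d gray
  b gray
    g gray
      g→d: d is gray → back edge
First back edge: g → d.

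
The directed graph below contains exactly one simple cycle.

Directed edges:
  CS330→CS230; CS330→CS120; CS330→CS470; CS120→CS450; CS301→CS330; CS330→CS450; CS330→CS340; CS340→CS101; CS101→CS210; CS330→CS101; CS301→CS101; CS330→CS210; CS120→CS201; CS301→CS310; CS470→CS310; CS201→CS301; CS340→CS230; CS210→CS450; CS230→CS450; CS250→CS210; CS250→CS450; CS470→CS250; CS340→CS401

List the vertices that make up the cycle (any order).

CS120, CS201, CS301, CS330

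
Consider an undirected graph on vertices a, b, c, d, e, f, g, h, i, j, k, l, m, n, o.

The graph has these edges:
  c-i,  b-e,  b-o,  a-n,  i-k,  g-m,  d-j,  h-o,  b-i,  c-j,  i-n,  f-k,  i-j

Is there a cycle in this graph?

Yes

DFS, tracking each vertex's parent; an edge to a visited non-parent vertex closes a cycle.
Start from h:
visit h (parent –)
  visit o (parent h)
    visit b (parent o)
      b–o: parent, skip
      visit e (parent b)
        e–b: parent, skip
      visit i (parent b)
        i–b: parent, skip
        visit k (parent i)
          visit f (parent k)
            f–k: parent, skip
          k–i: parent, skip
        visit j (parent i)
          visit c (parent j)
            c–i: i visited and ≠ parent → cycle
Cycle: i – j – c – i.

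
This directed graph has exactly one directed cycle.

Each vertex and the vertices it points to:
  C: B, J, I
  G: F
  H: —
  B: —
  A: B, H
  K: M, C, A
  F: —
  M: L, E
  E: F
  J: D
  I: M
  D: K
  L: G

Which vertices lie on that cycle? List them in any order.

DFS with gray/black marking from K:
K gray
  M gray
    L gray
      G gray
        F gray
        F black
      G black
    L black
    E gray
      E→F: F black — skip
    E black
  M black
  C gray
    B gray
    B black
    J gray
      D gray
        D→K: K is gray → back edge
Back edge closes the cycle K → C → J → D → K; its vertices are {C, D, J, K}.

C, D, J, K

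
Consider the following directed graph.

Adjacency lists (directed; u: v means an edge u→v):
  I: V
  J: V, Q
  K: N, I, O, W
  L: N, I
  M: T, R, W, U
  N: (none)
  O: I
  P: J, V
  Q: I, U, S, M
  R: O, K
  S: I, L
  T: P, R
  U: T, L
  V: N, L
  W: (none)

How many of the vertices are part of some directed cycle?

A vertex is on a directed cycle iff it belongs to a strongly connected component of size ≥ 2 (or has a self-loop).
The vertices on cycles are {I, J, L, M, P, Q, T, U, V} — 9 in total.

9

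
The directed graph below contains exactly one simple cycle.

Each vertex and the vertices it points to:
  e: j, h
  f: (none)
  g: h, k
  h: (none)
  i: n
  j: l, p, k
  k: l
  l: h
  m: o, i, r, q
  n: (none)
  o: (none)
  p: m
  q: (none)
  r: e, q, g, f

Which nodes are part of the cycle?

e, j, m, p, r

DFS with gray/black marking from m:
m gray
  o gray
  o black
  i gray
    n gray
    n black
  i black
  r gray
    e gray
      j gray
        l gray
          h gray
          h black
        l black
        p gray
          p→m: m is gray → back edge
Back edge closes the cycle m → r → e → j → p → m; its vertices are {e, j, m, p, r}.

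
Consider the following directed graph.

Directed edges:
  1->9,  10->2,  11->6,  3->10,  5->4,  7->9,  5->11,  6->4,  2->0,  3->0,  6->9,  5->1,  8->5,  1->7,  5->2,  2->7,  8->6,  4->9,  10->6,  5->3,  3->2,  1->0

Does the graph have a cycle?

No

DFS with white/gray/black marking, starting from 6:
6 gray
  4 gray
    9 gray
    9 black
  4 black
  6→9: 9 black — skip
6 black
3 gray
  2 gray
    7 gray
      7→9: 9 black — skip
    7 black
    0 gray
    0 black
  2 black
  10 gray
    10→2: 2 black — skip
    10→6: 6 black — skip
  10 black
  3→0: 0 black — skip
3 black
8 gray
  8→6: 6 black — skip
  5 gray
    5→3: 3 black — skip
    11 gray
      11→6: 6 black — skip
    11 black
    5→2: 2 black — skip
    5→4: 4 black — skip
    1 gray
      1→9: 9 black — skip
      1→0: 0 black — skip
      1→7: 7 black — skip
    1 black
  5 black
8 black
Every edge goes to a white or black vertex — no back edge, so the graph is acyclic.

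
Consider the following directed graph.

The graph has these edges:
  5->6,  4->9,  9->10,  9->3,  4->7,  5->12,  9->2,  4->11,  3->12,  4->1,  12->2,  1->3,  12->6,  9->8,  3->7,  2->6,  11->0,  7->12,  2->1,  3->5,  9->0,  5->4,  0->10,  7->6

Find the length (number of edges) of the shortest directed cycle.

4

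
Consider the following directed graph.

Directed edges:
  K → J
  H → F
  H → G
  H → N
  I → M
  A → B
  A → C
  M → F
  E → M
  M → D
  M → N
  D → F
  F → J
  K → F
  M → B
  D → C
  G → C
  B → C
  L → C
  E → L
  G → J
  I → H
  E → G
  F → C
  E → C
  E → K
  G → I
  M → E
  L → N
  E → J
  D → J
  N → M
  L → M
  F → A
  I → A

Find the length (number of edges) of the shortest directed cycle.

2

For each vertex v, BFS finds the shortest path from v back to v.
The shortest such closed walk is E → M → E, length 2.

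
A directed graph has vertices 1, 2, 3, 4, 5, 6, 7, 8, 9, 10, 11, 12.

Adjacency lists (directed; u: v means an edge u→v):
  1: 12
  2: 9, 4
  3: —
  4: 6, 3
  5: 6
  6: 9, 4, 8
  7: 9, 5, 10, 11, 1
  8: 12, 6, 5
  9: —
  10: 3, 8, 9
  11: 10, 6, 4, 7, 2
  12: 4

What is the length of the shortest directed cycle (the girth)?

For each vertex v, BFS finds the shortest path from v back to v.
The shortest such closed walk is 7 → 11 → 7, length 2.

2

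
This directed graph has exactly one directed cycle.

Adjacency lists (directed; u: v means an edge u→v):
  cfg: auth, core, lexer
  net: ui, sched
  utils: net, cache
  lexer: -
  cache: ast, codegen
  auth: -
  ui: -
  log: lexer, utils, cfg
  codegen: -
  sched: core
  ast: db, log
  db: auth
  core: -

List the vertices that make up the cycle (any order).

ast, log, cache, utils

DFS with gray/black marking from utils:
utils gray
  net gray
    ui gray
    ui black
    sched gray
      core gray
      core black
    sched black
  net black
  cache gray
    ast gray
      db gray
        auth gray
        auth black
      db black
      log gray
        lexer gray
        lexer black
        log→utils: utils is gray → back edge
Back edge closes the cycle utils → cache → ast → log → utils; its vertices are {ast, log, cache, utils}.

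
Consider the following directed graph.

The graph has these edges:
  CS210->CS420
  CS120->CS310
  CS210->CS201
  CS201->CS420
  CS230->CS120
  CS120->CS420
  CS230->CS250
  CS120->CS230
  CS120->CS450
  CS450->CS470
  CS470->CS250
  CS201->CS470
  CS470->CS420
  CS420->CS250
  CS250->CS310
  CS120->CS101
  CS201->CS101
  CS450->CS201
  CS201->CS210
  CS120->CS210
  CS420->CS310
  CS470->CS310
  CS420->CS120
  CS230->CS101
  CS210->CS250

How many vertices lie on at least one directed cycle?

A vertex is on a directed cycle iff it belongs to a strongly connected component of size ≥ 2 (or has a self-loop).
The vertices on cycles are {CS120, CS201, CS210, CS230, CS420, CS450, CS470} — 7 in total.

7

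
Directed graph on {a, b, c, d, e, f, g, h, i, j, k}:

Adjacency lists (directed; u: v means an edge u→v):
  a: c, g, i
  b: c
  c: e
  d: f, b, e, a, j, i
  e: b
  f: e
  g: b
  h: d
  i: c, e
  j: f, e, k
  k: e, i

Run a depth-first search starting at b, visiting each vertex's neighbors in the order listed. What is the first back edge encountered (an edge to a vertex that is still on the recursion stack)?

DFS from b (visiting each vertex's neighbors in the order listed); mark gray on enter, black on exit:
b gray
  c gray
    e gray
      e→b: b is gray → back edge
First back edge: e → b.

e→b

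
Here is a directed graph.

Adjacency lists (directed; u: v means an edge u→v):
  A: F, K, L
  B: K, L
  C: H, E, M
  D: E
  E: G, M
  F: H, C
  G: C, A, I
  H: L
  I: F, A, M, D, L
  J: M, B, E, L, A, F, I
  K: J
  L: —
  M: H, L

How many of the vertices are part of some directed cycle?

10

A vertex is on a directed cycle iff it belongs to a strongly connected component of size ≥ 2 (or has a self-loop).
The vertices on cycles are {A, B, C, D, E, F, G, I, J, K} — 10 in total.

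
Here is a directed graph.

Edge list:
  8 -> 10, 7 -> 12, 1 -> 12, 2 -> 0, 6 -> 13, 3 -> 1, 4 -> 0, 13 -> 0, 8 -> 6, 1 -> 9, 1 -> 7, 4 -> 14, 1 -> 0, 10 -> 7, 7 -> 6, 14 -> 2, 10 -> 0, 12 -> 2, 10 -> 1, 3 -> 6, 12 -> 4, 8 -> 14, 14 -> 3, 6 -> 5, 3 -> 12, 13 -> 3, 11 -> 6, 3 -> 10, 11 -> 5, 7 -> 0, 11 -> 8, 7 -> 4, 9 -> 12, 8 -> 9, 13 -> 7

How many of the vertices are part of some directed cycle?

10

A vertex is on a directed cycle iff it belongs to a strongly connected component of size ≥ 2 (or has a self-loop).
The vertices on cycles are {1, 3, 4, 6, 7, 9, 10, 12, 13, 14} — 10 in total.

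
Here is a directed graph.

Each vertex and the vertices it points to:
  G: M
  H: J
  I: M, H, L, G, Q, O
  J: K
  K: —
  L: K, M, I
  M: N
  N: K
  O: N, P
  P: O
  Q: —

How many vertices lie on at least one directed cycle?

A vertex is on a directed cycle iff it belongs to a strongly connected component of size ≥ 2 (or has a self-loop).
The vertices on cycles are {I, L, O, P} — 4 in total.

4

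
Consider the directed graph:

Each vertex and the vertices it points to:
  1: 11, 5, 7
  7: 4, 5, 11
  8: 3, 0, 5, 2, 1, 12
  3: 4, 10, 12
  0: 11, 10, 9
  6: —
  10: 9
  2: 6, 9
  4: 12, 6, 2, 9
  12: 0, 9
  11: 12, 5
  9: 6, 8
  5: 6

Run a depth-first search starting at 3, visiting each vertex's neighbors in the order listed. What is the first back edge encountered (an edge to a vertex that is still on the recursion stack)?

11→12

DFS from 3 (visiting each vertex's neighbors in the order listed); mark gray on enter, black on exit:
3 gray
  4 gray
    12 gray
      0 gray
        11 gray
          11→12: 12 is gray → back edge
First back edge: 11 → 12.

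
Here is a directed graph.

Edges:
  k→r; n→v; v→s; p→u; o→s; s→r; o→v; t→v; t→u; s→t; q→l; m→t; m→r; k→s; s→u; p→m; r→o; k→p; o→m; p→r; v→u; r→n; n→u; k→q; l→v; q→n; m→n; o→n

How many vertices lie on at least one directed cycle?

7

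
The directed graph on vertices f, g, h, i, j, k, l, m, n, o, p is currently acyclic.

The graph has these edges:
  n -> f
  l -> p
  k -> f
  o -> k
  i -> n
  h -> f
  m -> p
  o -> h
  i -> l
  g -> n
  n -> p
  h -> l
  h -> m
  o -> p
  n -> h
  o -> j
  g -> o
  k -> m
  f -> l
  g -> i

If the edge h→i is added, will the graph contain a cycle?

Yes

Adding h→i creates a cycle iff i can already reach h.
Path from i: i → n → h.
So i → … → h → i is a cycle.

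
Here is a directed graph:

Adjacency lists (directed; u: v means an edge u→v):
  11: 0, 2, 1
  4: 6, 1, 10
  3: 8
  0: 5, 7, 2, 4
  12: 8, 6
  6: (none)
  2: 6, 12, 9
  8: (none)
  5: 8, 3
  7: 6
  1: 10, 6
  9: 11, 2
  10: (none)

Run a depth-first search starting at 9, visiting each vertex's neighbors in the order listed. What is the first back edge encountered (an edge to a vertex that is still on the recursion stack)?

DFS from 9 (visiting each vertex's neighbors in the order listed); mark gray on enter, black on exit:
9 gray
  11 gray
    0 gray
      5 gray
        8 gray
        8 black
        3 gray
          3→8: 8 black — skip
        3 black
      5 black
      7 gray
        6 gray
        6 black
      7 black
      2 gray
        2→6: 6 black — skip
        12 gray
          12→8: 8 black — skip
          12→6: 6 black — skip
        12 black
        2→9: 9 is gray → back edge
First back edge: 2 → 9.

2→9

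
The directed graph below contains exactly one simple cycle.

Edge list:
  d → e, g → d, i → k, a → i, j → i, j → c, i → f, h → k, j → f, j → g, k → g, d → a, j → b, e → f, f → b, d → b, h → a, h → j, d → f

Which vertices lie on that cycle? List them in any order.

a, d, g, i, k

DFS with gray/black marking from g:
g gray
  d gray
    f gray
      b gray
      b black
    f black
    e gray
      e→f: f black — skip
    e black
    d→b: b black — skip
    a gray
      i gray
        k gray
          k→g: g is gray → back edge
Back edge closes the cycle g → d → a → i → k → g; its vertices are {a, d, g, i, k}.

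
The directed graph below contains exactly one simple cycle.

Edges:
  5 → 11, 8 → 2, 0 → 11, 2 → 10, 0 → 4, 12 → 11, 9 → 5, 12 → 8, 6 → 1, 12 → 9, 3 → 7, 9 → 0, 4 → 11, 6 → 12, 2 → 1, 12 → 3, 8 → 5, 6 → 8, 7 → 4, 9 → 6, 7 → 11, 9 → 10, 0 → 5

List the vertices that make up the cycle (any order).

DFS with gray/black marking from 6:
6 gray
  8 gray
    2 gray
      1 gray
      1 black
      10 gray
      10 black
    2 black
    5 gray
      11 gray
      11 black
    5 black
  8 black
  12 gray
    3 gray
      7 gray
        4 gray
          4→11: 11 black — skip
        4 black
        7→11: 11 black — skip
      7 black
    3 black
    12→8: 8 black — skip
    12→11: 11 black — skip
    9 gray
      9→5: 5 black — skip
      9→10: 10 black — skip
      9→6: 6 is gray → back edge
Back edge closes the cycle 6 → 12 → 9 → 6; its vertices are {6, 9, 12}.

6, 9, 12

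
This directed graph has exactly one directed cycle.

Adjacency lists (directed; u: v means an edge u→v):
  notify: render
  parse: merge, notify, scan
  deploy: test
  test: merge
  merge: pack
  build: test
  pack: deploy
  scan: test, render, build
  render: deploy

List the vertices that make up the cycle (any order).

pack, test, merge, deploy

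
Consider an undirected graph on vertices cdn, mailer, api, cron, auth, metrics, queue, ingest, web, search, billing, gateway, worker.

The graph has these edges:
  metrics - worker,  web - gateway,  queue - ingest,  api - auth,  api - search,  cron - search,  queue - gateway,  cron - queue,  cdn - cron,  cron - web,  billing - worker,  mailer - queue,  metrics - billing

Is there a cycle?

Yes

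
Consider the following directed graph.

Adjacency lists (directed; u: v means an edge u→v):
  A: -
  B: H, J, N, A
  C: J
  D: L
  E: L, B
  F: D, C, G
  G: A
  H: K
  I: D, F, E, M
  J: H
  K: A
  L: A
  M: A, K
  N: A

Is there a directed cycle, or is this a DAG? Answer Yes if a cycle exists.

No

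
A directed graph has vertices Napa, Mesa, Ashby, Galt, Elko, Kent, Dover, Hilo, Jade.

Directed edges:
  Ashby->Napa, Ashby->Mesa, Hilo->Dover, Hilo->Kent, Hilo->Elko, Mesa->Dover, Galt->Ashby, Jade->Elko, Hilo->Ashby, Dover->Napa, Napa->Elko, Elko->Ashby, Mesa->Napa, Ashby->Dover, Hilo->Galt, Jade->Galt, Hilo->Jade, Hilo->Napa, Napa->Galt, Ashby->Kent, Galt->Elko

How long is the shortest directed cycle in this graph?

3

For each vertex v, BFS finds the shortest path from v back to v.
The shortest such closed walk is Ashby → Napa → Elko → Ashby, length 3.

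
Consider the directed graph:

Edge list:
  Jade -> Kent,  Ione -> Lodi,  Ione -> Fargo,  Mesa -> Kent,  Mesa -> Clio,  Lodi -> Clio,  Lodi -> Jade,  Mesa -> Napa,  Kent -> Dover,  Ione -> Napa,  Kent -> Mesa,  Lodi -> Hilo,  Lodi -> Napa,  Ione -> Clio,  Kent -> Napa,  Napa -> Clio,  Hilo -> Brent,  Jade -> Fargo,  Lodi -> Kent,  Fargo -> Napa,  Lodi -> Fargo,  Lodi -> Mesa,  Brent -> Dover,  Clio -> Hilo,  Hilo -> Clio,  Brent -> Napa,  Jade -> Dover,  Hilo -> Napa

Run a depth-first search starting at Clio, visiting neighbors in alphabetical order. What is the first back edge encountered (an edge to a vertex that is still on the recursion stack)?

DFS from Clio (visiting neighbors in alphabetical order); mark gray on enter, black on exit:
Clio gray
  Hilo gray
    Brent gray
      Dover gray
      Dover black
      Napa gray
        Napa→Clio: Clio is gray → back edge
First back edge: Napa → Clio.

Napa→Clio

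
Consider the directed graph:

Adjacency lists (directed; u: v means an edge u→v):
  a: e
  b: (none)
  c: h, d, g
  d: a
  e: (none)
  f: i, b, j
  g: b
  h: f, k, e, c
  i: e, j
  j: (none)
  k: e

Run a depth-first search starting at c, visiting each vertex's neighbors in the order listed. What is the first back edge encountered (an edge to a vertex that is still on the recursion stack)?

h→c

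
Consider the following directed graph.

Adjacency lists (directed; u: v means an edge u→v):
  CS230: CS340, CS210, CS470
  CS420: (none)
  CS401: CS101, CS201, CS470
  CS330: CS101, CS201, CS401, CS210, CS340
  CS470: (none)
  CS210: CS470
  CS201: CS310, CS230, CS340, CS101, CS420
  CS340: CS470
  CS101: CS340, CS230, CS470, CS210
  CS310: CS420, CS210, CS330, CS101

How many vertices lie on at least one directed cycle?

4

A vertex is on a directed cycle iff it belongs to a strongly connected component of size ≥ 2 (or has a self-loop).
The vertices on cycles are {CS201, CS310, CS330, CS401} — 4 in total.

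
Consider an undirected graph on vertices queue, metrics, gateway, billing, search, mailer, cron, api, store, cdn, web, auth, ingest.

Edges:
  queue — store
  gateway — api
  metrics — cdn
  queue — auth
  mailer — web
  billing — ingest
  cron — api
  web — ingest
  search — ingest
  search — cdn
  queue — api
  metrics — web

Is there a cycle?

DFS, tracking each vertex's parent; an edge to a visited non-parent vertex closes a cycle.
Start from auth:
visit auth (parent –)
  visit queue (parent auth)
    visit store (parent queue)
      store–queue: parent, skip
    queue–auth: parent, skip
    visit api (parent queue)
      visit cron (parent api)
        cron–api: parent, skip
      visit gateway (parent api)
        gateway–api: parent, skip
      api–queue: parent, skip
visit metrics (parent –)
  visit cdn (parent metrics)
    cdn–metrics: parent, skip
    visit search (parent cdn)
      search–cdn: parent, skip
      visit ingest (parent search)
        visit billing (parent ingest)
          billing–ingest: parent, skip
        visit web (parent ingest)
          web–metrics: metrics visited and ≠ parent → cycle
Cycle: metrics – cdn – search – ingest – web – metrics.

Yes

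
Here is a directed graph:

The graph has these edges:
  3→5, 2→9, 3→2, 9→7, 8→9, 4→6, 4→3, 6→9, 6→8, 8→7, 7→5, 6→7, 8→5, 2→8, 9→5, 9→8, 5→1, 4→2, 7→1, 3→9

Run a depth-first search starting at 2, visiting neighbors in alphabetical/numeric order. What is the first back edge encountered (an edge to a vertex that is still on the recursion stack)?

9→8

DFS from 2 (visiting neighbors in alphabetical/numeric order); mark gray on enter, black on exit:
2 gray
  8 gray
    5 gray
      1 gray
      1 black
    5 black
    7 gray
      7→1: 1 black — skip
      7→5: 5 black — skip
    7 black
    9 gray
      9→5: 5 black — skip
      9→7: 7 black — skip
      9→8: 8 is gray → back edge
First back edge: 9 → 8.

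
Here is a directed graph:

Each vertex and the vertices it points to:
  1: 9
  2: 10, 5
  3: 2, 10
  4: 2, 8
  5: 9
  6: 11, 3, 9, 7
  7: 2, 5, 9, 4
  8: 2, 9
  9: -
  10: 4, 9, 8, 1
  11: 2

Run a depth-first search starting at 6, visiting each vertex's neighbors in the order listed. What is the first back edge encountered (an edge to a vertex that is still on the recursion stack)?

4->2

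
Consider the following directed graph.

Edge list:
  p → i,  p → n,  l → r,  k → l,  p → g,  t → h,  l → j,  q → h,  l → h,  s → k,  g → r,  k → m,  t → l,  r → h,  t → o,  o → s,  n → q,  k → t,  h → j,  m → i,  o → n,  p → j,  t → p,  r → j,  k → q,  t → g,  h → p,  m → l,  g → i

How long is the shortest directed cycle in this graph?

4

For each vertex v, BFS finds the shortest path from v back to v.
The shortest such closed walk is k → t → o → s → k, length 4.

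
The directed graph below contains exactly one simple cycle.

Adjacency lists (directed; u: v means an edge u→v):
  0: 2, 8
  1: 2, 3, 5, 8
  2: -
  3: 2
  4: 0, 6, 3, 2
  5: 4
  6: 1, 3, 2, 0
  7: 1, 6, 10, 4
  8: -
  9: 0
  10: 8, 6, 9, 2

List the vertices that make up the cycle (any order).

1, 4, 5, 6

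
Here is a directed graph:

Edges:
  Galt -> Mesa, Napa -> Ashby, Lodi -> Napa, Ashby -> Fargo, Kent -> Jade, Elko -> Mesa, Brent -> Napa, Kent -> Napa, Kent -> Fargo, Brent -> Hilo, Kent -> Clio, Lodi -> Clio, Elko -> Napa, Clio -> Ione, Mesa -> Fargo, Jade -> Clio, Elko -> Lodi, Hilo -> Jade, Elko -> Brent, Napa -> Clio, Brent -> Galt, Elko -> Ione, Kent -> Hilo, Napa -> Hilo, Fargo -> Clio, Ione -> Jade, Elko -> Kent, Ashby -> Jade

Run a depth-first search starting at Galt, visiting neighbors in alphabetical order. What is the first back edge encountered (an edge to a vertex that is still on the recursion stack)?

Jade->Clio

DFS from Galt (visiting neighbors in alphabetical order); mark gray on enter, black on exit:
Galt gray
  Mesa gray
    Fargo gray
      Clio gray
        Ione gray
          Jade gray
            Jade→Clio: Clio is gray → back edge
First back edge: Jade → Clio.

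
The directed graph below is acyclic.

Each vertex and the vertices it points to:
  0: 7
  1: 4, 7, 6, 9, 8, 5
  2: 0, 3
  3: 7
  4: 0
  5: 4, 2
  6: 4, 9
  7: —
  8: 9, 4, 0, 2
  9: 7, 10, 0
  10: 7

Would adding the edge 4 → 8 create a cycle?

Yes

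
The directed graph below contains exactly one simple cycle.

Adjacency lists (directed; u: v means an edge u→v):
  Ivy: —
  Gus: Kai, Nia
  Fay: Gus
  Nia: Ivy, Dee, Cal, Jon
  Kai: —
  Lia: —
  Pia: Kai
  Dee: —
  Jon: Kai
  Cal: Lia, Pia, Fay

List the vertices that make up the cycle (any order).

Cal, Fay, Gus, Nia

DFS with gray/black marking from Nia:
Nia gray
  Ivy gray
  Ivy black
  Dee gray
  Dee black
  Cal gray
    Lia gray
    Lia black
    Pia gray
      Kai gray
      Kai black
    Pia black
    Fay gray
      Gus gray
        Gus→Kai: Kai black — skip
        Gus→Nia: Nia is gray → back edge
Back edge closes the cycle Nia → Cal → Fay → Gus → Nia; its vertices are {Cal, Fay, Gus, Nia}.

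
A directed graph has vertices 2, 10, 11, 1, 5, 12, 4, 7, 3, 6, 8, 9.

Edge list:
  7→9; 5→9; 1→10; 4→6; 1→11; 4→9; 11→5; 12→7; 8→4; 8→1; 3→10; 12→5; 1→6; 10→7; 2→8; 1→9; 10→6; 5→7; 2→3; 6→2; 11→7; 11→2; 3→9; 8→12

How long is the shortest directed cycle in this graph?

For each vertex v, BFS finds the shortest path from v back to v.
The shortest such closed walk is 8 → 4 → 6 → 2 → 8, length 4.

4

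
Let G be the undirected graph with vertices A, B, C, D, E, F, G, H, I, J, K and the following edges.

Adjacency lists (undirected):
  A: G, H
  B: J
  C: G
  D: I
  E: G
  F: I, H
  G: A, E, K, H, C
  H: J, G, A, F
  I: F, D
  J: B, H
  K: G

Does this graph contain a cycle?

Yes

DFS, tracking each vertex's parent; an edge to a visited non-parent vertex closes a cycle.
Start from J:
visit J (parent –)
  visit B (parent J)
    B–J: parent, skip
  visit H (parent J)
    H–J: parent, skip
    visit G (parent H)
      visit A (parent G)
        A–G: parent, skip
        A–H: H visited and ≠ parent → cycle
Cycle: H – G – A – H.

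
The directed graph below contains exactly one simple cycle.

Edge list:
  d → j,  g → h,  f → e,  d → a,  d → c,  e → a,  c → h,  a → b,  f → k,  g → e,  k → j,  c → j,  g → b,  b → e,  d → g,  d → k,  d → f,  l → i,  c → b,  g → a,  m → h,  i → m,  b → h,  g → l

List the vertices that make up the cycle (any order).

DFS with gray/black marking from e:
e gray
  a gray
    b gray
      b→e: e is gray → back edge
Back edge closes the cycle e → a → b → e; its vertices are {a, b, e}.

a, b, e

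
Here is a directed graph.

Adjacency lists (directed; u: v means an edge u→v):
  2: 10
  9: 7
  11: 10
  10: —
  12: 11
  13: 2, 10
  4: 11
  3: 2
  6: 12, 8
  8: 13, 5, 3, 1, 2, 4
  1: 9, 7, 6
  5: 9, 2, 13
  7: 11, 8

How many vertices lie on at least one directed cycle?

A vertex is on a directed cycle iff it belongs to a strongly connected component of size ≥ 2 (or has a self-loop).
The vertices on cycles are {1, 5, 6, 7, 8, 9} — 6 in total.

6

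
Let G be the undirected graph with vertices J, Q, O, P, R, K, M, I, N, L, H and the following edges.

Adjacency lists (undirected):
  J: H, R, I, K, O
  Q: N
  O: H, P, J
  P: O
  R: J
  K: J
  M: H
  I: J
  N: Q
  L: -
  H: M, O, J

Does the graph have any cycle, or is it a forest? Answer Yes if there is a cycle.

Yes

DFS, tracking each vertex's parent; an edge to a visited non-parent vertex closes a cycle.
Start from K:
visit K (parent –)
  visit J (parent K)
    visit H (parent J)
      visit M (parent H)
        M–H: parent, skip
      visit O (parent H)
        O–H: parent, skip
        visit P (parent O)
          P–O: parent, skip
        O–J: J visited and ≠ parent → cycle
Cycle: J – H – O – J.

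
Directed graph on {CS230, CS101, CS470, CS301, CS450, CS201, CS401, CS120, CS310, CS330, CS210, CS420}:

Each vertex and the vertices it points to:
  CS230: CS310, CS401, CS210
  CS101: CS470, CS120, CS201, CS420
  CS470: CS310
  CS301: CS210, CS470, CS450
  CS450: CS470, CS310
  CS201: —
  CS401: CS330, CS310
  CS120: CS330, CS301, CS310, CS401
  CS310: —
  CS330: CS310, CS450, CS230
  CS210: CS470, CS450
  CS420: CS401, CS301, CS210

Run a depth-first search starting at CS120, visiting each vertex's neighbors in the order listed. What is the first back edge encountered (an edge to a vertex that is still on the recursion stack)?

CS401->CS330

DFS from CS120 (visiting each vertex's neighbors in the order listed); mark gray on enter, black on exit:
CS120 gray
  CS330 gray
    CS310 gray
    CS310 black
    CS450 gray
      CS470 gray
        CS470→CS310: CS310 black — skip
      CS470 black
      CS450→CS310: CS310 black — skip
    CS450 black
    CS230 gray
      CS230→CS310: CS310 black — skip
      CS401 gray
        CS401→CS330: CS330 is gray → back edge
First back edge: CS401 → CS330.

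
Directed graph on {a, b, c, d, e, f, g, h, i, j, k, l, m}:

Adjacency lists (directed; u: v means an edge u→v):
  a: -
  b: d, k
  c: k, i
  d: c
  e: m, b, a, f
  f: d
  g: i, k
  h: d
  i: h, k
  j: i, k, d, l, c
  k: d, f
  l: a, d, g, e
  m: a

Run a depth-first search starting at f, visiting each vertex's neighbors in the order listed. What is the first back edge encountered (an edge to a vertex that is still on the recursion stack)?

k->d

DFS from f (visiting each vertex's neighbors in the order listed); mark gray on enter, black on exit:
f gray
  d gray
    c gray
      k gray
        k→d: d is gray → back edge
First back edge: k → d.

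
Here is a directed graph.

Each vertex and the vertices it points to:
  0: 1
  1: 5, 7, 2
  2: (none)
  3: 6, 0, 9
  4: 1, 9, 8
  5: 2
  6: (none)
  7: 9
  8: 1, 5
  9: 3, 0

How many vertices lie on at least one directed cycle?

A vertex is on a directed cycle iff it belongs to a strongly connected component of size ≥ 2 (or has a self-loop).
The vertices on cycles are {0, 1, 3, 7, 9} — 5 in total.

5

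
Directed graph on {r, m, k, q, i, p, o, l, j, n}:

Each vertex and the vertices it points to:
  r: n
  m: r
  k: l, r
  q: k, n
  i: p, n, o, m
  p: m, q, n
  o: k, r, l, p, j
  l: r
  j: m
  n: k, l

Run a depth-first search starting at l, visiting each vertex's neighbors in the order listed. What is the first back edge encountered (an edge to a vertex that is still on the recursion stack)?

DFS from l (visiting each vertex's neighbors in the order listed); mark gray on enter, black on exit:
l gray
  r gray
    n gray
      k gray
        k→l: l is gray → back edge
First back edge: k → l.

k->l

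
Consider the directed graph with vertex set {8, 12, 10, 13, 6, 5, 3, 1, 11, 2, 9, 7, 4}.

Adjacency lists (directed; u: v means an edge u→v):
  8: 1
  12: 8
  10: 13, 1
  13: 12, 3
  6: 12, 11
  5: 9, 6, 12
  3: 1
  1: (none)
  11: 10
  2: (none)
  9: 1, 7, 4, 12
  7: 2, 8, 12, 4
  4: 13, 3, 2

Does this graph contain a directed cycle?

No

DFS with white/gray/black marking, starting from 13:
13 gray
  12 gray
    8 gray
      1 gray
      1 black
    8 black
  12 black
  3 gray
    3→1: 1 black — skip
  3 black
13 black
10 gray
  10→13: 13 black — skip
  10→1: 1 black — skip
10 black
6 gray
  6→12: 12 black — skip
  11 gray
    11→10: 10 black — skip
  11 black
6 black
5 gray
  9 gray
    9→1: 1 black — skip
    7 gray
      2 gray
      2 black
      7→8: 8 black — skip
      7→12: 12 black — skip
      4 gray
        4→13: 13 black — skip
        4→3: 3 black — skip
        4→2: 2 black — skip
      4 black
    7 black
    9→4: 4 black — skip
    9→12: 12 black — skip
  9 black
  5→6: 6 black — skip
  5→12: 12 black — skip
5 black
Every edge goes to a white or black vertex — no back edge, so the graph is acyclic.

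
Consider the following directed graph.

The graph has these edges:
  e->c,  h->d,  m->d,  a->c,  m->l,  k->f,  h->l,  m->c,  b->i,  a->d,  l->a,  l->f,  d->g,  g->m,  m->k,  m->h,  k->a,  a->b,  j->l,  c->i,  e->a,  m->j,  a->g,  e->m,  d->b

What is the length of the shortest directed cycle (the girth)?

For each vertex v, BFS finds the shortest path from v back to v.
The shortest such closed walk is g → m → d → g, length 3.

3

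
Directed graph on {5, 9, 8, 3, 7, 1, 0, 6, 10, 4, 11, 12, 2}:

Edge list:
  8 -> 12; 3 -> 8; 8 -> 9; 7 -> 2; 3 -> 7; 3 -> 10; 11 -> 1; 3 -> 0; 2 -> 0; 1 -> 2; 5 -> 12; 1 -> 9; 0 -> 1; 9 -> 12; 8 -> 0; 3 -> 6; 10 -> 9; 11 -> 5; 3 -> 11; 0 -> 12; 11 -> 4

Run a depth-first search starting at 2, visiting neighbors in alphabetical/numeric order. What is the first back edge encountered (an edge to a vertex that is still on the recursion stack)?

1→2

DFS from 2 (visiting neighbors in alphabetical/numeric order); mark gray on enter, black on exit:
2 gray
  0 gray
    1 gray
      1→2: 2 is gray → back edge
First back edge: 1 → 2.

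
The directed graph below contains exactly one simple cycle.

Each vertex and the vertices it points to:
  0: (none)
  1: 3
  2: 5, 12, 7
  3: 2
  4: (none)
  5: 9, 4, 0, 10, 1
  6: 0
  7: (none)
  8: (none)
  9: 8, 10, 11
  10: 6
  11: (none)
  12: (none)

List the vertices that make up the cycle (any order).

DFS with gray/black marking from 2:
2 gray
  5 gray
    9 gray
      8 gray
      8 black
      10 gray
        6 gray
          0 gray
          0 black
        6 black
      10 black
      11 gray
      11 black
    9 black
    4 gray
    4 black
    5→0: 0 black — skip
    5→10: 10 black — skip
    1 gray
      3 gray
        3→2: 2 is gray → back edge
Back edge closes the cycle 2 → 5 → 1 → 3 → 2; its vertices are {1, 2, 3, 5}.

1, 2, 3, 5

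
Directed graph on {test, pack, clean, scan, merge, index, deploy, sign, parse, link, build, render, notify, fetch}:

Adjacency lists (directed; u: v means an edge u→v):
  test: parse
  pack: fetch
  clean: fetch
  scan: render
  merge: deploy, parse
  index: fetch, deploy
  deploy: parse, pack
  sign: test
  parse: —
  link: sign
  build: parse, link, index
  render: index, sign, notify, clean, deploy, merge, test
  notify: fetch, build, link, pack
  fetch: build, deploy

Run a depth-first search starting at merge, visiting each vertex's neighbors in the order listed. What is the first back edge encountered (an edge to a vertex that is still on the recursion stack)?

DFS from merge (visiting each vertex's neighbors in the order listed); mark gray on enter, black on exit:
merge gray
  deploy gray
    parse gray
    parse black
    pack gray
      fetch gray
        build gray
          build→parse: parse black — skip
          link gray
            sign gray
              test gray
                test→parse: parse black — skip
              test black
            sign black
          link black
          index gray
            index→fetch: fetch is gray → back edge
First back edge: index → fetch.

index->fetch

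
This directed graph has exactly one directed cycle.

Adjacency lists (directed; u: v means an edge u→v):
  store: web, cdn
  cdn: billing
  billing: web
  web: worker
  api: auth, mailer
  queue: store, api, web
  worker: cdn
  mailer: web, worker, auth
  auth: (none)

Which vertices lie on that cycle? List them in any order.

DFS with gray/black marking from cdn:
cdn gray
  billing gray
    web gray
      worker gray
        worker→cdn: cdn is gray → back edge
Back edge closes the cycle cdn → billing → web → worker → cdn; its vertices are {cdn, web, worker, billing}.

cdn, web, worker, billing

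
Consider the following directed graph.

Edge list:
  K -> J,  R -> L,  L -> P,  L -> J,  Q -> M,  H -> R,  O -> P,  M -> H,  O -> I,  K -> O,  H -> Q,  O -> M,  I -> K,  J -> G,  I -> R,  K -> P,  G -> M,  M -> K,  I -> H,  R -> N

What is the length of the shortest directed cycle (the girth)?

For each vertex v, BFS finds the shortest path from v back to v.
The shortest such closed walk is O → I → K → O, length 3.

3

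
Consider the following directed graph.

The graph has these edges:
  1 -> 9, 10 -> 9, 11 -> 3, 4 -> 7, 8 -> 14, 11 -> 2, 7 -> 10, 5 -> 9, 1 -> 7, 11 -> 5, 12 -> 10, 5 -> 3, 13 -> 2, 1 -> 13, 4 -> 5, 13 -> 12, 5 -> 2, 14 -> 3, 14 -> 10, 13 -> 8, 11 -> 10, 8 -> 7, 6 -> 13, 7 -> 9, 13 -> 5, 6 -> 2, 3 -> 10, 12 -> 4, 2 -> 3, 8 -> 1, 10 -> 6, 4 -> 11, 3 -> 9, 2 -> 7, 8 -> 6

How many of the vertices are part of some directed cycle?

13

A vertex is on a directed cycle iff it belongs to a strongly connected component of size ≥ 2 (or has a self-loop).
The vertices on cycles are {1, 2, 3, 4, 5, 6, 7, 8, 10, 11, 12, 13, 14} — 13 in total.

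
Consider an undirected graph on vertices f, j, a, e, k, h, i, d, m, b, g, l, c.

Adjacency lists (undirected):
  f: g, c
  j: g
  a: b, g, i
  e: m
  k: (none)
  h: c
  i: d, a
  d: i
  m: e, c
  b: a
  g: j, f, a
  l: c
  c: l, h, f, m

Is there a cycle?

No

DFS, tracking each vertex's parent; an edge to a visited non-parent vertex closes a cycle.
Start from k:
visit k (parent –)
visit f (parent –)
  visit g (parent f)
    visit j (parent g)
      j–g: parent, skip
    g–f: parent, skip
    visit a (parent g)
      visit b (parent a)
        b–a: parent, skip
      a–g: parent, skip
      visit i (parent a)
        visit d (parent i)
          d–i: parent, skip
        i–a: parent, skip
  visit c (parent f)
    visit l (parent c)
      l–c: parent, skip
    visit h (parent c)
      h–c: parent, skip
    c–f: parent, skip
    visit m (parent c)
      visit e (parent m)
        e–m: parent, skip
      m–c: parent, skip
No non-parent visited neighbor found — the graph is a forest.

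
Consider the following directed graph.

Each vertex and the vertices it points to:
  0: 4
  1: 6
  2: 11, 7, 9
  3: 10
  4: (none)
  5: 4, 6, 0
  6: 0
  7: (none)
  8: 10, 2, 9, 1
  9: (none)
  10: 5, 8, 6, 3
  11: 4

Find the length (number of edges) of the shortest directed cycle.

2

For each vertex v, BFS finds the shortest path from v back to v.
The shortest such closed walk is 10 → 8 → 10, length 2.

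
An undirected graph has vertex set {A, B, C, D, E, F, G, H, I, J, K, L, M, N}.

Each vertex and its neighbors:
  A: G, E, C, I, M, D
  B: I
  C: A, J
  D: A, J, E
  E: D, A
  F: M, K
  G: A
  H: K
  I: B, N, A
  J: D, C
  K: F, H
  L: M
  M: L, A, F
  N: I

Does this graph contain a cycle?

Yes

DFS, tracking each vertex's parent; an edge to a visited non-parent vertex closes a cycle.
Start from B:
visit B (parent –)
  visit I (parent B)
    I–B: parent, skip
    visit N (parent I)
      N–I: parent, skip
    visit A (parent I)
      visit G (parent A)
        G–A: parent, skip
      visit E (parent A)
        visit D (parent E)
          D–A: A visited and ≠ parent → cycle
Cycle: A – E – D – A.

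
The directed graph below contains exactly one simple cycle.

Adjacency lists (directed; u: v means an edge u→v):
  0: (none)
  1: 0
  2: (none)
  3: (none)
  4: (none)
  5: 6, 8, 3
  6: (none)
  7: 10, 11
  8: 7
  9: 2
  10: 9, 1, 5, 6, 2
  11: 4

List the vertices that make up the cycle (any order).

DFS with gray/black marking from 7:
7 gray
  10 gray
    9 gray
      2 gray
      2 black
    9 black
    1 gray
      0 gray
      0 black
    1 black
    5 gray
      6 gray
      6 black
      8 gray
        8→7: 7 is gray → back edge
Back edge closes the cycle 7 → 10 → 5 → 8 → 7; its vertices are {5, 7, 8, 10}.

5, 7, 8, 10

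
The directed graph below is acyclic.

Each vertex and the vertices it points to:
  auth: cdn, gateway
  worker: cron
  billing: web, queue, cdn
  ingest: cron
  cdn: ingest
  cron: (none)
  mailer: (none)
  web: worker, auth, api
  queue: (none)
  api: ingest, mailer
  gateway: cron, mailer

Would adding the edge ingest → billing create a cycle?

Yes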